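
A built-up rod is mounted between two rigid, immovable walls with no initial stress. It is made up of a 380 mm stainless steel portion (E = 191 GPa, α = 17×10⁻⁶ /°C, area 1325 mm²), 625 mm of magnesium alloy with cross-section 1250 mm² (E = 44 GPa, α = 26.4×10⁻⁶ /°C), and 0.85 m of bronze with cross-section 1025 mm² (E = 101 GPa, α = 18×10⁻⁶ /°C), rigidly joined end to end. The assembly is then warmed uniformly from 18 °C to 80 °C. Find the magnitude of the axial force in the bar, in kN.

P ≈ 113 kN (compressive)

If the supports were absent, the total length change would be Σ αᵢΔT Lᵢ = 17×10⁻⁶×62×380 + 26.4×10⁻⁶×62×625 + 18×10⁻⁶×62×850 = 2.372 mm.
The walls prevent any net length change, so an axial force P (same in every segment) develops. Compatibility: P · Σ Lᵢ/(AᵢEᵢ) = δ_free.
The series flexibility is Σ Lᵢ/(AᵢEᵢ) = 380/(1325×191×10³) + 625/(1250×44×10³) + 850/(1025×101×10³) = 2.108×10⁻⁵ mm/N.
Hence P = δ_free / Σ(L/AE) = 2.372/2.108×10⁻⁵ = 112.6 kN (compressive).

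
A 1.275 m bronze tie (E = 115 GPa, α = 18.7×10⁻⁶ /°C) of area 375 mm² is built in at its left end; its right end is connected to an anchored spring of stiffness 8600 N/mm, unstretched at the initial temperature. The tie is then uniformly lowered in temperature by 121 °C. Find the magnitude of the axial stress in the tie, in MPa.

Free thermal contraction: δ_free = αΔT L = 18.7×10⁻⁶ × 121 × 1275 = 2.885 mm.
Let P be the tensile force in the spring. The tie extends elastically by PL/(AE) and the spring stretches by P/k; together these equal δ_free.
P [ L/(AE) + 1/k ] = δ_free → P [ 1275/(375×115×10³) + 1/(8600) ] = 2.885.
P = 2.885 / 0.0001458 = 19780 N.
σ = P/A = 19780/375 = 52.75 MPa.

σ ≈ 52.7 MPa (tensile)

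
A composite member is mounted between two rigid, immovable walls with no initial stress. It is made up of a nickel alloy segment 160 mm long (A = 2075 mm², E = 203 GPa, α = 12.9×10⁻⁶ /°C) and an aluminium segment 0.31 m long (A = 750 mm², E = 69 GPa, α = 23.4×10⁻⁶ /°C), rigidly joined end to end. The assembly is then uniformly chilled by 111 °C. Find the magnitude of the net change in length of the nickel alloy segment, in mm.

If the supports were absent, the total length change would be Σ αᵢΔT Lᵢ = 12.9×10⁻⁶×111×160 + 23.4×10⁻⁶×111×310 = 1.034 mm.
Since the ends are fixed, an axial force P builds up, equal in every segment, with P · Σ Lᵢ/(AᵢEᵢ) = δ_free.
Σ Lᵢ/(AᵢEᵢ) = 160/(2075×203×10³) + 310/(750×69×10³) = 6.37×10⁻⁶ mm/N.
Hence P = δ_free / Σ(L/AE) = 1.034/6.37×10⁻⁶ = 162.4 kN (tensile).
For the nickel alloy segment, free thermal change = 12.9×10⁻⁶×111×160 = 0.2291 mm and elastic change from P = 162400×160/(2075×203×10³) = 0.06167 mm; these oppose, so the net change is 0.167 mm (segment shortens).

|ΔL| ≈ 0.167 mm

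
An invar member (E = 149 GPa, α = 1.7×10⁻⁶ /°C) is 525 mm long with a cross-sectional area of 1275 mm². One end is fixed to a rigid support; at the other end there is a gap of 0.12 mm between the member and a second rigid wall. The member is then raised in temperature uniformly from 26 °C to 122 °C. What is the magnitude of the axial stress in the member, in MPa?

Free thermal elongation = αΔT L = 1.7×10⁻⁶ × 96 × 525 = 0.08568 mm.
This is smaller than the 0.12 mm clearance, so the member expands freely without reaching the stop — the stress is zero.

σ ≈ 0 MPa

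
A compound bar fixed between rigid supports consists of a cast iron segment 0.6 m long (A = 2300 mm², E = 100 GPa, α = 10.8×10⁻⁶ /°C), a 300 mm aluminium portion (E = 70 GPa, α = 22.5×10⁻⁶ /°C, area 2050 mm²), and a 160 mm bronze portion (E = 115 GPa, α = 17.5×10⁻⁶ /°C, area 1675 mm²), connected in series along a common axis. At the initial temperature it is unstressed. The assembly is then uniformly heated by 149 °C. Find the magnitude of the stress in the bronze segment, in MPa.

Free thermal expansion of the whole bar: Σ αᵢΔT Lᵢ = 10.8×10⁻⁶×149×600 + 22.5×10⁻⁶×149×300 + 17.5×10⁻⁶×149×160 = 2.388 mm.
The rigid supports impose zero overall length change; the single axial force P common to all segments must satisfy P Σ Lᵢ/(AᵢEᵢ) = δ_free.
Σ Lᵢ/(AᵢEᵢ) = 600/(2300×100×10³) + 300/(2050×70×10³) + 160/(1675×115×10³) = 5.53×10⁻⁶ mm/N.
Hence P = δ_free / Σ(L/AE) = 2.388/5.53×10⁻⁶ = 431.9 kN (compressive).
σ_{bronze} = P / A = 431900 / 1675 = 257.9 MPa.

σ ≈ 258 MPa (compressive)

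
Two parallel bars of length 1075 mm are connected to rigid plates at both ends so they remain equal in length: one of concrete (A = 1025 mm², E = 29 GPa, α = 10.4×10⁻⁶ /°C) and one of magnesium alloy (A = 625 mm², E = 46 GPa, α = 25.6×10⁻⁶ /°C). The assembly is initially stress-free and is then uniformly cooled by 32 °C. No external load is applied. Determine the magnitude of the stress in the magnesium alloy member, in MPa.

Equilibrium of a rigid end plate with no external load gives equal and opposite internal forces ±P in the two members. Since α_{magnesium alloy} > α_{concrete}, cooling drives the magnesium alloy into tension and the concrete into compression.
Compatibility of the two members (thermal + elastic change equal): (α₁ − α₂)ΔT = P·[1/(A₁E₁) + 1/(A₂E₂)].
|α₁ − α₂|·ΔT = 15.2×10⁻⁶ × 32 = 0.0004864.
1/(A₁E₁) + 1/(A₂E₂) = 1/(1025×29×10³) + 1/(625×46×10³) = 6.842×10⁻⁸ N⁻¹.
P = 0.0004864 / 6.842×10⁻⁸ = 7109 N = 7.109 kN.
σ_{magnesium alloy} = P/A₂ = 7109/625 = 11.37 MPa, tensile.

σ ≈ 11.4 MPa (tensile)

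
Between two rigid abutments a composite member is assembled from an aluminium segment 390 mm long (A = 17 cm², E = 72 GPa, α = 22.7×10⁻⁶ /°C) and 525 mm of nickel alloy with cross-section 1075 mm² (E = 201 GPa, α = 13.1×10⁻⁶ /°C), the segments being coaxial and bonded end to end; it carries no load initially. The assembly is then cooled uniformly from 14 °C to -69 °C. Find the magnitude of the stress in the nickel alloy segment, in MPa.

σ ≈ 216 MPa (tensile)

Free thermal contraction of the whole bar: Σ αᵢΔT Lᵢ = 22.7×10⁻⁶×83×390 + 13.1×10⁻⁶×83×525 = 1.306 mm.
Since the ends are fixed, an axial force P builds up, equal in every segment, with P · Σ Lᵢ/(AᵢEᵢ) = δ_free.
Σ Lᵢ/(AᵢEᵢ) = 390/(1700×72×10³) + 525/(1075×201×10³) = 5.616×10⁻⁶ mm/N.
P = 1.306 / 5.616×10⁻⁶ = 232500 N = 232.5 kN, tensile.
σ_{nickel alloy} = P / A = 232500 / 1075 = 216.3 MPa.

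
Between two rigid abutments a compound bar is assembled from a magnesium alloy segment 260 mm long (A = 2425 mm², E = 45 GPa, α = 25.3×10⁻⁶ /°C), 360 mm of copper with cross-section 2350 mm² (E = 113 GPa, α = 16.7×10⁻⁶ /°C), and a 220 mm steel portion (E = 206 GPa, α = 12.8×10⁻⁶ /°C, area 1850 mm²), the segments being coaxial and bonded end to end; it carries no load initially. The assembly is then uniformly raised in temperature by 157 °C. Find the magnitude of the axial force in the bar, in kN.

P ≈ 560 kN (compressive)

Free thermal expansion of the whole bar: Σ αᵢΔT Lᵢ = 25.3×10⁻⁶×157×260 + 16.7×10⁻⁶×157×360 + 12.8×10⁻⁶×157×220 = 2.419 mm.
The rigid supports impose zero overall length change; the single axial force P common to all segments must satisfy P Σ Lᵢ/(AᵢEᵢ) = δ_free.
Σ Lᵢ/(AᵢEᵢ) = 260/(2425×45×10³) + 360/(2350×113×10³) + 220/(1850×206×10³) = 4.316×10⁻⁶ mm/N.
So P = 2.419 / 4.316×10⁻⁶ = 560.5 kN, compressive.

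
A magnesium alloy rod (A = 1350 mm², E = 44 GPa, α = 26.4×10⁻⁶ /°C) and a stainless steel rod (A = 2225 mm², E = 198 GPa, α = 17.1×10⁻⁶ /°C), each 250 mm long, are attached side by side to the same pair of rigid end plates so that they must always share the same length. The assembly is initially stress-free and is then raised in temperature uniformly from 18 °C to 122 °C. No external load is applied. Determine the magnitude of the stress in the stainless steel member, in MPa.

Both members must finish at the same length. With the larger α, the magnesium alloy tends to over-expand; the plates restrain it, putting the magnesium alloy in compression and the stainless steel in tension. With no external load the two internal forces are equal and opposite, magnitude P.
Setting the final lengths equal and cancelling L: (α₁ − α₂)ΔT = P/(A₁E₁) + P/(A₂E₂).
|α₁ − α₂|·ΔT = 9.3×10⁻⁶ × 104 = 0.0009672.
1/(A₁E₁) + 1/(A₂E₂) = 1/(1350×44×10³) + 1/(2225×198×10³) = 1.91×10⁻⁸ N⁻¹.
P = 0.0009672 / 1.91×10⁻⁸ = 50630 N = 50.63 kN.
σ_{stainless steel} = P/A₂ = 50630/2225 = 22.75 MPa, tensile.

σ ≈ 22.8 MPa (tensile)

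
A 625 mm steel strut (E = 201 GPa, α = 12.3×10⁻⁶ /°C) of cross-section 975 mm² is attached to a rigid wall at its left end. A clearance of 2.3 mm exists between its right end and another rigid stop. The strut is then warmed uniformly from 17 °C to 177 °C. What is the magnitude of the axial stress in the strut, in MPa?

σ ≈ 0 MPa

Unrestrained expansion: δ_free = αΔT L = 12.3×10⁻⁶ × 160 × 625 = 1.23 mm.
This is smaller than the 2.3 mm clearance, so the strut expands freely without reaching the stop — the stress is zero.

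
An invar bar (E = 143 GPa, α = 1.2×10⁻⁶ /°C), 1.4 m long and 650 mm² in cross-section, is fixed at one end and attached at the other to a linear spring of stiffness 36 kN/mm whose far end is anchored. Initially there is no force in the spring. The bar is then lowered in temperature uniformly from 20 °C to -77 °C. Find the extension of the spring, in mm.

δ ≈ 0.106 mm

The unrestrained thermal change is αΔT L = 1.2×10⁻⁶ × 97 × 1400 = 0.163 mm.
With a force P in the spring, the elastic change of the bar is PL/(AE) and that of the spring is P/k; compatibility requires their sum to equal δ_free.
So P = δ_free / [L/(AE) + 1/k] = 0.163 / [ 1400/(650×143×10³) + 1/(36×10³) ].
P = 0.163 / 4.284×10⁻⁵ = 3804 N.
Spring extension = P/k = 3804/(36×10³) = 0.1057 mm.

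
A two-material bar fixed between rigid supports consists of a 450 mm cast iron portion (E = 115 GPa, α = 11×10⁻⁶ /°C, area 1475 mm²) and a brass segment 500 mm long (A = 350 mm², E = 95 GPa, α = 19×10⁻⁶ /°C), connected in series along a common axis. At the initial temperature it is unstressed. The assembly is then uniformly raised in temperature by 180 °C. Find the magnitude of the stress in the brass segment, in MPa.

σ ≈ 420 MPa (compressive)

If the supports were absent, the total length change would be Σ αᵢΔT Lᵢ = 11×10⁻⁶×180×450 + 19×10⁻⁶×180×500 = 2.601 mm.
The rigid supports impose zero overall length change; the single axial force P common to all segments must satisfy P Σ Lᵢ/(AᵢEᵢ) = δ_free.
The series flexibility is Σ Lᵢ/(AᵢEᵢ) = 450/(1475×115×10³) + 500/(350×95×10³) = 1.769×10⁻⁵ mm/N.
Hence P = δ_free / Σ(L/AE) = 2.601/1.769×10⁻⁵ = 147 kN (compressive).
σ_{brass} = P / A = 147000 / 350 = 420.1 MPa.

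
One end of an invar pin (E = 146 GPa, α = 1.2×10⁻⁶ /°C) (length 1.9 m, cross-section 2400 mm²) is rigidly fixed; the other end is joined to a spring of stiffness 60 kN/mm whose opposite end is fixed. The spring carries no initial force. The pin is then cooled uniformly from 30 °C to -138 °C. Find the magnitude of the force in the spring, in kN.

P ≈ 17.3 kN

The unrestrained thermal change is αΔT L = 1.2×10⁻⁶ × 168 × 1900 = 0.383 mm.
With a force P in the spring, the elastic change of the pin is PL/(AE) and that of the spring is P/k; compatibility requires their sum to equal δ_free.
So P = δ_free / [L/(AE) + 1/k] = 0.383 / [ 1900/(2400×146×10³) + 1/(60×10³) ].
P = 0.383 / 2.209×10⁻⁵ = 17340 N.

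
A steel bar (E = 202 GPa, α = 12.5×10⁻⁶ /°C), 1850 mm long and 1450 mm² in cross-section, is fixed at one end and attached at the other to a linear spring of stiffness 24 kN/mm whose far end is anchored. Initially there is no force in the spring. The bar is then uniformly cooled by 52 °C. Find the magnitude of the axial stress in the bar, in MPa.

The unrestrained thermal change is αΔT L = 12.5×10⁻⁶ × 52 × 1850 = 1.202 mm.
With a force P in the spring, the elastic change of the bar is PL/(AE) and that of the spring is P/k; compatibility requires their sum to equal δ_free.
So P = δ_free / [L/(AE) + 1/k] = 1.202 / [ 1850/(1450×202×10³) + 1/(24×10³) ].
P = 1.202 / 4.798×10⁻⁵ = 25060 N.
σ = P/A = 25060/1450 = 17.28 MPa.

σ ≈ 17.3 MPa (tensile)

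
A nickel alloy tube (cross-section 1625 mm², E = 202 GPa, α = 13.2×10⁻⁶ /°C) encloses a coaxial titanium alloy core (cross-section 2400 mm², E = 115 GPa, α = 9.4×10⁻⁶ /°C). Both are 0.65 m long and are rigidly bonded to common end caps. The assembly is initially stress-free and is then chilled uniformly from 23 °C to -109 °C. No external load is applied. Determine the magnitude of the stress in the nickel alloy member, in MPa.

Equilibrium of a rigid end plate with no external load gives equal and opposite internal forces ±P in the two members. Since α_{nickel alloy} > α_{titanium alloy}, cooling drives the nickel alloy into tension and the titanium alloy into compression.
Setting the final lengths equal and cancelling L: (α₁ − α₂)ΔT = P/(A₁E₁) + P/(A₂E₂).
|α₁ − α₂|·ΔT = 3.8×10⁻⁶ × 132 = 0.0005016.
1/(A₁E₁) + 1/(A₂E₂) = 1/(1625×202×10³) + 1/(2400×115×10³) = 6.67×10⁻⁹ N⁻¹.
P = 0.0005016 / 6.67×10⁻⁹ = 75210 N = 75.21 kN.
σ_{nickel alloy} = P/A₁ = 75210/1625 = 46.28 MPa, tensile.

σ ≈ 46.3 MPa (tensile)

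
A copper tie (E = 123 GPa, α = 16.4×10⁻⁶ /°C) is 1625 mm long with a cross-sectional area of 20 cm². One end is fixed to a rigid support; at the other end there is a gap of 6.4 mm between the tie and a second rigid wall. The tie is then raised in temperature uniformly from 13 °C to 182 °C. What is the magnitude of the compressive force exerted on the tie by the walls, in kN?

P ≈ 0 kN

If the wall were absent the tie would grow by αΔT L = 16.4×10⁻⁶ × 169 × 1625 = 4.504 mm.
Since δ_free = 4.5 mm is less than the 6.4 mm gap, the tie never touches the wall. No axial force develops.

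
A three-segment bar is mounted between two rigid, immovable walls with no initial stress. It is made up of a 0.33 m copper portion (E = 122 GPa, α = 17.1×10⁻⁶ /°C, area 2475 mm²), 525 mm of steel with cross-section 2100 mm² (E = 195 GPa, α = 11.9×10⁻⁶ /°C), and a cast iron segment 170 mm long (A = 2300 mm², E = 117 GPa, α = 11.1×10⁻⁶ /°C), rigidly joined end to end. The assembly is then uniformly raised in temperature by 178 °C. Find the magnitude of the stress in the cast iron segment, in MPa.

Free thermal expansion of the whole bar: Σ αᵢΔT Lᵢ = 17.1×10⁻⁶×178×330 + 11.9×10⁻⁶×178×525 + 11.1×10⁻⁶×178×170 = 2.452 mm.
The walls prevent any net length change, so an axial force P (same in every segment) develops. Compatibility: P · Σ Lᵢ/(AᵢEᵢ) = δ_free.
The series flexibility is Σ Lᵢ/(AᵢEᵢ) = 330/(2475×122×10³) + 525/(2100×195×10³) + 170/(2300×117×10³) = 3.007×10⁻⁶ mm/N.
Hence P = δ_free / Σ(L/AE) = 2.452/3.007×10⁻⁶ = 815.6 kN (compressive).
σ_{cast iron} = P / A = 815600 / 2300 = 354.6 MPa.

σ ≈ 355 MPa (compressive)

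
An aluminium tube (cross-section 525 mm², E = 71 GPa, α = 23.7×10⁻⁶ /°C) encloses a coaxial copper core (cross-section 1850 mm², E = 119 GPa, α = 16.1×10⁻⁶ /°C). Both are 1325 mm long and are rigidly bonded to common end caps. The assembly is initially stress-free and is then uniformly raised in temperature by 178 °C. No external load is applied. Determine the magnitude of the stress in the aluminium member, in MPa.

σ ≈ 82.1 MPa (compressive)

Equilibrium of a rigid end plate with no external load gives equal and opposite internal forces ±P in the two members. Since α_{aluminium} > α_{copper}, heating drives the aluminium into compression and the copper into tension.
Equating the net (thermal + elastic) strains gives |α₁ − α₂|·ΔT = P·[1/(A₁E₁) + 1/(A₂E₂)].
|α₁ − α₂|·ΔT = 7.6×10⁻⁶ × 178 = 0.001353.
1/(A₁E₁) + 1/(A₂E₂) = 1/(525×71×10³) + 1/(1850×119×10³) = 3.137×10⁻⁸ N⁻¹.
P = 0.001353 / 3.137×10⁻⁸ = 43120 N = 43.12 kN.
σ_{aluminium} = P/A₁ = 43120/525 = 82.14 MPa, compressive.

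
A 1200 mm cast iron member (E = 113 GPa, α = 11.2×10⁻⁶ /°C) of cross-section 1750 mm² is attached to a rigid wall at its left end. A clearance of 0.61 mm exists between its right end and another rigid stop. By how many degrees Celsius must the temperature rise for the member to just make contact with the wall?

ΔT ≈ 45.4 °C

Contact occurs when the free expansion equals the gap: αΔT L = 0.61 mm.
So ΔT = g/(αL) = 0.61/(11.2×10⁻⁶ × 1200) = 45.39 °C.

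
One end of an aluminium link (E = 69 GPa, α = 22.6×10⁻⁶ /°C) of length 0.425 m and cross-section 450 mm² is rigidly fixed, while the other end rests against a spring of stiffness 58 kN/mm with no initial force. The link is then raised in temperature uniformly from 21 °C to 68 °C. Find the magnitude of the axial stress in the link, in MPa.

If the spring were absent the link would lengthen by αΔT L = 22.6×10⁻⁶ × 47 × 425 = 0.4514 mm.
Let P be the compressive force at the spring. The link shortens elastically by PL/(AE) and the spring compresses by P/k; together these equal δ_free.
So P = δ_free / [L/(AE) + 1/k] = 0.4514 / [ 425/(450×69×10³) + 1/(58×10³) ].
P = 0.4514 / 3.093×10⁻⁵ = 14600 N.
σ = P/A = 14600/450 = 32.44 MPa.

σ ≈ 32.4 MPa (compressive)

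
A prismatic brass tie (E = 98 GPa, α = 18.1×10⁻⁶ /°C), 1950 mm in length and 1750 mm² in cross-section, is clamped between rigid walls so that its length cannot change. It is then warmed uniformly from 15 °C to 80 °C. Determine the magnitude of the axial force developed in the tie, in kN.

With zero net strain, σ = E·αΔT = 98 GPa × 18.1×10⁻⁶ × 65 = 115.3 MPa.
P = AEαΔT = 1750 × 98×10³ × 18.1×10⁻⁶ × 65 = 201.8 kN (compressive).

P ≈ 202 kN (compressive)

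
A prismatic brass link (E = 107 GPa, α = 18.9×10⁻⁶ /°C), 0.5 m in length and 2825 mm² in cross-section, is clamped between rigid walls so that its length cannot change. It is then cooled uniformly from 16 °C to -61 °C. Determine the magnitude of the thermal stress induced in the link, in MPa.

Because both ends are immovable the net strain is zero, and the suppressed thermal strain is αΔT = 18.9×10⁻⁶ × 77 = 1455.3×10⁻⁶.
Hence σ = E·αΔT = 107×10³ × 1455.3×10⁻⁶ = 155.7 MPa, tensile.

σ ≈ 156 MPa (tensile)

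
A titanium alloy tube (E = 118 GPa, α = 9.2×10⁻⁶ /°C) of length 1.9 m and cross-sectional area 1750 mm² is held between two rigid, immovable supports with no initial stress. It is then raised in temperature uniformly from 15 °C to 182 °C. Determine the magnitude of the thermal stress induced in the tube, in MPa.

With length fixed, the mechanical strain must cancel the thermal strain αΔT = 9.2×10⁻⁶ × 167 = 1536.4×10⁻⁶.
σ = EαΔT = 118×10³ × 9.2×10⁻⁶ × 167 = 181.3 MPa (compressive; the tube is trying to expand).

σ ≈ 181 MPa (compressive)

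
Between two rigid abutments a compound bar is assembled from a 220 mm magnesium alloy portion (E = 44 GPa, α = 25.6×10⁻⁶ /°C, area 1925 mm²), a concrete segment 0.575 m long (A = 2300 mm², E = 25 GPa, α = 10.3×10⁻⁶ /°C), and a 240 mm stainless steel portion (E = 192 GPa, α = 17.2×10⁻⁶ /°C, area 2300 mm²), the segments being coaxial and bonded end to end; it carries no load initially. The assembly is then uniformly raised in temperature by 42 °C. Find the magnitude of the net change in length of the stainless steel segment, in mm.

|ΔL| ≈ 0.146 mm

If the supports were absent, the total length change would be Σ αᵢΔT Lᵢ = 25.6×10⁻⁶×42×220 + 10.3×10⁻⁶×42×575 + 17.2×10⁻⁶×42×240 = 0.6587 mm.
The rigid supports impose zero overall length change; the single axial force P common to all segments must satisfy P Σ Lᵢ/(AᵢEᵢ) = δ_free.
The series flexibility is Σ Lᵢ/(AᵢEᵢ) = 220/(1925×44×10³) + 575/(2300×25×10³) + 240/(2300×192×10³) = 1.314×10⁻⁵ mm/N.
P = 0.6587 / 1.314×10⁻⁵ = 50120 N = 50.12 kN, compressive.
For the stainless steel segment, free thermal change = 17.2×10⁻⁶×42×240 = 0.1734 mm and elastic change from P = 50120×240/(2300×192×10³) = 0.02724 mm; these oppose, so the net change is 0.146 mm (segment lengthens).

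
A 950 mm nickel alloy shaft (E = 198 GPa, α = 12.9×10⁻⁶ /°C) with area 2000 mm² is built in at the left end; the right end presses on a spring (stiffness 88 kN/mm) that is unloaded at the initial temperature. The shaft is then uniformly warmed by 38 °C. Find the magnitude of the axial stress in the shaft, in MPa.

σ ≈ 16.9 MPa (compressive)

The unrestrained thermal change is αΔT L = 12.9×10⁻⁶ × 38 × 950 = 0.4657 mm.
Let P be the compressive force at the spring. The shaft shortens elastically by PL/(AE) and the spring compresses by P/k; together these equal δ_free.
So P = δ_free / [L/(AE) + 1/k] = 0.4657 / [ 950/(2000×198×10³) + 1/(88×10³) ].
P = 0.4657 / 1.376×10⁻⁵ = 33840 N.
σ = P/A = 33840/2000 = 16.92 MPa.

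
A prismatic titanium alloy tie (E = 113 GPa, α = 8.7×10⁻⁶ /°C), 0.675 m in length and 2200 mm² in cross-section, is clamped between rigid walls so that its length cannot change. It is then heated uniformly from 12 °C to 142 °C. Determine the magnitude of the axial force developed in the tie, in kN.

P ≈ 281 kN (compressive)

Full restraint means ε = 0, so the stress is σ = EαΔT = 113×10³ × 8.7×10⁻⁶ × 130 = 127.8 MPa.
P = AEαΔT = 2200 × 113×10³ × 8.7×10⁻⁶ × 130 = 281.2 kN (compressive).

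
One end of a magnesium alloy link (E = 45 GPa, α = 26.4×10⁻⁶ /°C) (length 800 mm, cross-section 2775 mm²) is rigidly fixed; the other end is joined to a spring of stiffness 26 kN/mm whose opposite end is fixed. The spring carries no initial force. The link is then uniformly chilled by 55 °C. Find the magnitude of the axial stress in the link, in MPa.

σ ≈ 9.33 MPa (tensile)

The unrestrained thermal change is αΔT L = 26.4×10⁻⁶ × 55 × 800 = 1.162 mm.
With a force P in the spring, the elastic change of the link is PL/(AE) and that of the spring is P/k; compatibility requires their sum to equal δ_free.
So P = δ_free / [L/(AE) + 1/k] = 1.162 / [ 800/(2775×45×10³) + 1/(26×10³) ].
P = 1.162 / 4.487×10⁻⁵ = 25890 N.
σ = P/A = 25890/2775 = 9.329 MPa.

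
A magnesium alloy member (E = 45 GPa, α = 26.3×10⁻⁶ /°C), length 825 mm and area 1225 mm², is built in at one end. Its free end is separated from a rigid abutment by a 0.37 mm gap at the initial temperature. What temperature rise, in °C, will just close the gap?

ΔT ≈ 17.1 °C

Contact occurs when the free expansion equals the gap: αΔT L = 0.37 mm.
ΔT = 0.37 / (26.3×10⁻⁶ × 825) = 17.05 °C.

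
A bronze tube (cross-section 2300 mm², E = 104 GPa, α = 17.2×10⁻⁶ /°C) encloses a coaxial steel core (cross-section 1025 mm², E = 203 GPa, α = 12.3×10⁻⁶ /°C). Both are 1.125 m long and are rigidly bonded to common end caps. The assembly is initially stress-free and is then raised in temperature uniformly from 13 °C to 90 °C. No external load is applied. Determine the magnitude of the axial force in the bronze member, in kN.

P ≈ 42 kN (compressive in the bronze)

The bronze has the larger α, so on heating it would change length more than the steel if both were free. The rigid plates force a common final length, so the bronze is put into compression and the steel into tension, with equal and opposite forces P (no external load).
Equating the net (thermal + elastic) strains gives |α₁ − α₂|·ΔT = P·[1/(A₁E₁) + 1/(A₂E₂)].
|α₁ − α₂|·ΔT = 4.9×10⁻⁶ × 77 = 0.0003773.
1/(A₁E₁) + 1/(A₂E₂) = 1/(2300×104×10³) + 1/(1025×203×10³) = 8.987×10⁻⁹ N⁻¹.
So P = 0.0003773 / 8.987×10⁻⁹ = 41.98 kN.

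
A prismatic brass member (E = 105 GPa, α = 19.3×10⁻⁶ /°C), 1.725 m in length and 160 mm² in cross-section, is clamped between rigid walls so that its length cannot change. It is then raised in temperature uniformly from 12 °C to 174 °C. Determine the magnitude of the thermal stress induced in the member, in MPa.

With length fixed, the mechanical strain must cancel the thermal strain αΔT = 19.3×10⁻⁶ × 162 = 3126.6×10⁻⁶.
σ = EαΔT = 105×10³ × 19.3×10⁻⁶ × 162 = 328.3 MPa (compressive; the member is trying to expand).

σ ≈ 328 MPa (compressive)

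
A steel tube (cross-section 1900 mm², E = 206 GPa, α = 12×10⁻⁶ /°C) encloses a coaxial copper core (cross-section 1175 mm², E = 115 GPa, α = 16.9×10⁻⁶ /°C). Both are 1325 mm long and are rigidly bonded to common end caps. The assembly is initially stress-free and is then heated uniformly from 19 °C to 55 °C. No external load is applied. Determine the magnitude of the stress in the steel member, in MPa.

σ ≈ 9.33 MPa (tensile)

Both members must finish at the same length. With the larger α, the copper tends to over-expand; the plates restrain it, putting the copper in compression and the steel in tension. With no external load the two internal forces are equal and opposite, magnitude P.
Setting the final lengths equal and cancelling L: (α₁ − α₂)ΔT = P/(A₁E₁) + P/(A₂E₂).
|α₁ − α₂|·ΔT = 4.9×10⁻⁶ × 36 = 0.0001764.
1/(A₁E₁) + 1/(A₂E₂) = 1/(1900×206×10³) + 1/(1175×115×10³) = 9.955×10⁻⁹ N⁻¹.
P = 0.0001764 / 9.955×10⁻⁹ = 17720 N = 17.72 kN.
σ_{steel} = P/A₁ = 17720/1900 = 9.326 MPa, tensile.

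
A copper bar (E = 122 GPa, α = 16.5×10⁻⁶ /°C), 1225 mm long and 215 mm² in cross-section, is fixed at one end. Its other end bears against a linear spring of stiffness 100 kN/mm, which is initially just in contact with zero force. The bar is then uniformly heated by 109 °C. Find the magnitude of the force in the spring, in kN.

P ≈ 38.9 kN

Free thermal expansion: δ_free = αΔT L = 16.5×10⁻⁶ × 109 × 1225 = 2.203 mm.
With a force P in the spring, the elastic change of the bar is PL/(AE) and that of the spring is P/k; compatibility requires their sum to equal δ_free.
P [ L/(AE) + 1/k ] = δ_free → P [ 1225/(215×122×10³) + 1/(100×10³) ] = 2.203.
P = 2.203 / 5.67×10⁻⁵ = 38850 N.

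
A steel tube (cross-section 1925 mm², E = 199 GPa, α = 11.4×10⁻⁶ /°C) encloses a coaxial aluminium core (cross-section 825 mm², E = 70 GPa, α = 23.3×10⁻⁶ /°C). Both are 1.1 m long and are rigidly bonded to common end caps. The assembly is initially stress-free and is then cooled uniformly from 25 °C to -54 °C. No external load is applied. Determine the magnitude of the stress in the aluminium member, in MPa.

σ ≈ 57.2 MPa (tensile)

Equilibrium of a rigid end plate with no external load gives equal and opposite internal forces ±P in the two members. Since α_{aluminium} > α_{steel}, cooling drives the aluminium into tension and the steel into compression.
Compatibility of the two members (thermal + elastic change equal): (α₁ − α₂)ΔT = P·[1/(A₁E₁) + 1/(A₂E₂)].
|α₁ − α₂|·ΔT = 11.9×10⁻⁶ × 79 = 0.0009401.
1/(A₁E₁) + 1/(A₂E₂) = 1/(1925×199×10³) + 1/(825×70×10³) = 1.993×10⁻⁸ N⁻¹.
So P = 0.0009401 / 1.993×10⁻⁸ = 47.18 kN.
σ_{aluminium} = P/A₂ = 47180/825 = 57.19 MPa, tensile.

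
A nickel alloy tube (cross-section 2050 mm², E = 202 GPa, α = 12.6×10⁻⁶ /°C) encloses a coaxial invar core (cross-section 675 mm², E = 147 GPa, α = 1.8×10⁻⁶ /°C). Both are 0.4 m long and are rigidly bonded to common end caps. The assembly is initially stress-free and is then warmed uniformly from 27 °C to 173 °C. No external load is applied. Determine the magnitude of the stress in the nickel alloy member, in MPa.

σ ≈ 61.6 MPa (compressive)

The nickel alloy has the larger α, so on heating it would change length more than the invar if both were free. The rigid plates force a common final length, so the nickel alloy is put into compression and the invar into tension, with equal and opposite forces P (no external load).
Setting the final lengths equal and cancelling L: (α₁ − α₂)ΔT = P/(A₁E₁) + P/(A₂E₂).
|α₁ − α₂|·ΔT = 10.8×10⁻⁶ × 146 = 0.001577.
1/(A₁E₁) + 1/(A₂E₂) = 1/(2050×202×10³) + 1/(675×147×10³) = 1.249×10⁻⁸ N⁻¹.
P = 0.001577 / 1.249×10⁻⁸ = 126200 N = 126.2 kN.
σ_{nickel alloy} = P/A₁ = 126200/2050 = 61.57 MPa, compressive.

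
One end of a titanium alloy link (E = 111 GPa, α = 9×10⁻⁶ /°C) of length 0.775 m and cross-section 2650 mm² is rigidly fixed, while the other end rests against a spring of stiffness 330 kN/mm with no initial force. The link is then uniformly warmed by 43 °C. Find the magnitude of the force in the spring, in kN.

P ≈ 52.9 kN

If the spring were absent the link would lengthen by αΔT L = 9×10⁻⁶ × 43 × 775 = 0.2999 mm.
Let P be the compressive force at the spring. The link shortens elastically by PL/(AE) and the spring compresses by P/k; together these equal δ_free.
P [ L/(AE) + 1/k ] = δ_free → P [ 775/(2650×111×10³) + 1/(330×10³) ] = 0.2999.
P = 0.2999 / 5.665×10⁻⁶ = 52940 N.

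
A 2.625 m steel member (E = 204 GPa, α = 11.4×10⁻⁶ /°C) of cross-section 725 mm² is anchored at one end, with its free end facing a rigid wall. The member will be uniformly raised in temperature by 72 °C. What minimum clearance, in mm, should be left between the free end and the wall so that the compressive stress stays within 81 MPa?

Free expansion if unrestrained: δ_free = αΔT L = 11.4×10⁻⁶ × 72 × 2625 = 2.155 mm.
A stress of 81 MPa corresponds to the wall pushing the member back by σL/E = 81×2625/(204×10³) = 1.042 mm.
The gap must absorb the remainder: g_min = 2.155 − 1.042 = 1.112 mm.

g ≈ 1.11 mm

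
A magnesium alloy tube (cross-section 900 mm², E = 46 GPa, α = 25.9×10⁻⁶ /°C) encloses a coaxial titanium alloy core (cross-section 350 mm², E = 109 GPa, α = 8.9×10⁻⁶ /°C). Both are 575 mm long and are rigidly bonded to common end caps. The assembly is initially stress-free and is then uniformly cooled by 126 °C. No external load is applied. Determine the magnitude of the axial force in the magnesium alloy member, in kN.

P ≈ 42.5 kN (tensile in the magnesium alloy)

The magnesium alloy has the larger α, so on cooling it would change length more than the titanium alloy if both were free. The rigid plates force a common final length, so the magnesium alloy is put into tension and the titanium alloy into compression, with equal and opposite forces P (no external load).
Compatibility of the two members (thermal + elastic change equal): (α₁ − α₂)ΔT = P·[1/(A₁E₁) + 1/(A₂E₂)].
|α₁ − α₂|·ΔT = 17×10⁻⁶ × 126 = 0.002142.
1/(A₁E₁) + 1/(A₂E₂) = 1/(900×46×10³) + 1/(350×109×10³) = 5.037×10⁻⁸ N⁻¹.
So P = 0.002142 / 5.037×10⁻⁸ = 42.53 kN.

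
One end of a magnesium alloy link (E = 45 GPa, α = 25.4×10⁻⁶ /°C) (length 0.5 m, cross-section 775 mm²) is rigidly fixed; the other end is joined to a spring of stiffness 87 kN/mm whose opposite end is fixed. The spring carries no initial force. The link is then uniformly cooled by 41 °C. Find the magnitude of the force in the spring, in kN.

The unrestrained thermal change is αΔT L = 25.4×10⁻⁶ × 41 × 500 = 0.5207 mm.
Let P be the tensile force in the spring. The link extends elastically by PL/(AE) and the spring stretches by P/k; together these equal δ_free.
P [ L/(AE) + 1/k ] = δ_free → P [ 500/(775×45×10³) + 1/(87×10³) ] = 0.5207.
P = 0.5207 / 2.583×10⁻⁵ = 20160 N.

P ≈ 20.2 kN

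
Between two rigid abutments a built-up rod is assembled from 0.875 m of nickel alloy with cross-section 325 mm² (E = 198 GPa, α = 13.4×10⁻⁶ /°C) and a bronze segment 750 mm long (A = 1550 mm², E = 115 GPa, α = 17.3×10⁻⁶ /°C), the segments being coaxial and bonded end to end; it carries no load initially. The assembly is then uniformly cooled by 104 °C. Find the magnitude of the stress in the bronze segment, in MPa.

σ ≈ 93.1 MPa (tensile)

With the walls removed the bar would change length by δ_free = Σ αᵢΔT Lᵢ = 13.4×10⁻⁶×104×875 + 17.3×10⁻⁶×104×750 = 2.569 mm.
The rigid supports impose zero overall length change; the single axial force P common to all segments must satisfy P Σ Lᵢ/(AᵢEᵢ) = δ_free.
Σ Lᵢ/(AᵢEᵢ) = 875/(325×198×10³) + 750/(1550×115×10³) = 1.781×10⁻⁵ mm/N.
P = 2.569 / 1.781×10⁻⁵ = 144300 N = 144.3 kN, tensile.
σ_{bronze} = P / A = 144300 / 1550 = 93.08 MPa.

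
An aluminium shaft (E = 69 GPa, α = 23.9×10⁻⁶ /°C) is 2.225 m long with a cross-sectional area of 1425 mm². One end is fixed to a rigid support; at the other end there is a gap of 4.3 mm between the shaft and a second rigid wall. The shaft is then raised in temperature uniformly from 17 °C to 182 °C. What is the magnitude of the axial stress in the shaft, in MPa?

If the wall were absent the shaft would grow by αΔT L = 23.9×10⁻⁶ × 165 × 2225 = 8.774 mm.
This exceeds the 4.3 mm gap, so the wall pushes back. The portion of expansion that must be recovered elastically is δ_free − gap = 8.774 − 4.3 = 4.474 mm.
So σ = E(δ_free − g)/L = 69×10³ × 4.474/2225 = 138.8 MPa.

σ ≈ 139 MPa (compressive)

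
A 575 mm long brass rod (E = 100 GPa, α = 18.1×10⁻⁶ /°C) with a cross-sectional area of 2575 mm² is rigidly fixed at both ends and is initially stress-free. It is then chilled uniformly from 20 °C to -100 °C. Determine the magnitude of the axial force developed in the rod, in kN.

P ≈ 559 kN (tensile)

Full restraint means ε = 0, so the stress is σ = EαΔT = 100×10³ × 18.1×10⁻⁶ × 120 = 217.2 MPa.
P = AEαΔT = 2575 × 100×10³ × 18.1×10⁻⁶ × 120 = 559.3 kN (tensile).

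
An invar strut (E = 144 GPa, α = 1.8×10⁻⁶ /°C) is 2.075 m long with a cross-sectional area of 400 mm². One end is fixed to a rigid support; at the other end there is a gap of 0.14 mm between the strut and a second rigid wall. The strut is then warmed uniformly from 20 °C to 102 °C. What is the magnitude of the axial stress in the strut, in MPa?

σ ≈ 11.5 MPa (compressive)

Unrestrained expansion: δ_free = αΔT L = 1.8×10⁻⁶ × 82 × 2075 = 0.3063 mm.
After closing the 0.14 mm clearance, 0.3063 − 0.14 = 0.1663 mm of expansion remains to be suppressed by the wall.
Compatibility: PL/(AE) = 0.1663 mm, so σ = P/A = E × (0.1663/2075) = 11.54 MPa.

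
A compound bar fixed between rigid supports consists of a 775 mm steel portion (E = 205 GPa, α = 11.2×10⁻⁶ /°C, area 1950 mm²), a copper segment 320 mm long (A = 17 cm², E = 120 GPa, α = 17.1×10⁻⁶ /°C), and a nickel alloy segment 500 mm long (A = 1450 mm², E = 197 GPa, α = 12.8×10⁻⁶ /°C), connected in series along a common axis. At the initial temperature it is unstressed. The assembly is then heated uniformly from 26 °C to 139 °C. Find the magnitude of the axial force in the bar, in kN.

P ≈ 442 kN (compressive)

If the supports were absent, the total length change would be Σ αᵢΔT Lᵢ = 11.2×10⁻⁶×113×775 + 17.1×10⁻⁶×113×320 + 12.8×10⁻⁶×113×500 = 2.322 mm.
The walls prevent any net length change, so an axial force P (same in every segment) develops. Compatibility: P · Σ Lᵢ/(AᵢEᵢ) = δ_free.
Σ Lᵢ/(AᵢEᵢ) = 775/(1950×205×10³) + 320/(1700×120×10³) + 500/(1450×197×10³) = 5.258×10⁻⁶ mm/N.
Hence P = δ_free / Σ(L/AE) = 2.322/5.258×10⁻⁶ = 441.7 kN (compressive).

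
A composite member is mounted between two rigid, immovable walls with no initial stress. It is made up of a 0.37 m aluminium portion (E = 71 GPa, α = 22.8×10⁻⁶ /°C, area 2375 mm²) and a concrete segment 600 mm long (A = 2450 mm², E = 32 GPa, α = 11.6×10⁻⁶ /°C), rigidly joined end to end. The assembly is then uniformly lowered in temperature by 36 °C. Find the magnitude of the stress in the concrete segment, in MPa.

σ ≈ 23 MPa (tensile)

Free thermal contraction of the whole bar: Σ αᵢΔT Lᵢ = 22.8×10⁻⁶×36×370 + 11.6×10⁻⁶×36×600 = 0.5543 mm.
The walls prevent any net length change, so an axial force P (same in every segment) develops. Compatibility: P · Σ Lᵢ/(AᵢEᵢ) = δ_free.
The series flexibility is Σ Lᵢ/(AᵢEᵢ) = 370/(2375×71×10³) + 600/(2450×32×10³) = 9.847×10⁻⁶ mm/N.
Hence P = δ_free / Σ(L/AE) = 0.5543/9.847×10⁻⁶ = 56.29 kN (tensile).
σ_{concrete} = P / A = 56290 / 2450 = 22.97 MPa.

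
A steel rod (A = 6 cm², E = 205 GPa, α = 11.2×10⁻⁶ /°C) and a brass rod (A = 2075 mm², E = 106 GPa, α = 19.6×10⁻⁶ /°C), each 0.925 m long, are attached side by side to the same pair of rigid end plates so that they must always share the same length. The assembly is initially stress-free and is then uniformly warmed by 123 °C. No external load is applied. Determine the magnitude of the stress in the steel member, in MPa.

σ ≈ 136 MPa (tensile)

Equilibrium of a rigid end plate with no external load gives equal and opposite internal forces ±P in the two members. Since α_{brass} > α_{steel}, heating drives the brass into compression and the steel into tension.
Setting the final lengths equal and cancelling L: (α₁ − α₂)ΔT = P/(A₁E₁) + P/(A₂E₂).
|α₁ − α₂|·ΔT = 8.4×10⁻⁶ × 123 = 0.001033.
1/(A₁E₁) + 1/(A₂E₂) = 1/(600×205×10³) + 1/(2075×106×10³) = 1.268×10⁻⁸ N⁻¹.
P = 0.001033 / 1.268×10⁻⁸ = 81500 N = 81.5 kN.
σ_{steel} = P/A₁ = 81500/600 = 135.8 MPa, tensile.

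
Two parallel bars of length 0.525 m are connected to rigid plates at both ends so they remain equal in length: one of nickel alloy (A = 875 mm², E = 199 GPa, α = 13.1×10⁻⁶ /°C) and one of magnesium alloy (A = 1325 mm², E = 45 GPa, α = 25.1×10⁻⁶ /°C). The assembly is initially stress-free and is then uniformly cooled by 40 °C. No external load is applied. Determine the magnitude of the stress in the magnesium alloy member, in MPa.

σ ≈ 16.1 MPa (tensile)

Both members must finish at the same length. With the larger α, the magnesium alloy tends to over-contract; the plates restrain it, putting the magnesium alloy in tension and the nickel alloy in compression. With no external load the two internal forces are equal and opposite, magnitude P.
Compatibility of the two members (thermal + elastic change equal): (α₁ − α₂)ΔT = P·[1/(A₁E₁) + 1/(A₂E₂)].
|α₁ − α₂|·ΔT = 12×10⁻⁶ × 40 = 0.00048.
1/(A₁E₁) + 1/(A₂E₂) = 1/(875×199×10³) + 1/(1325×45×10³) = 2.251×10⁻⁸ N⁻¹.
P = 0.00048 / 2.251×10⁻⁸ = 21320 N = 21.32 kN.
σ_{magnesium alloy} = P/A₂ = 21320/1325 = 16.09 MPa, tensile.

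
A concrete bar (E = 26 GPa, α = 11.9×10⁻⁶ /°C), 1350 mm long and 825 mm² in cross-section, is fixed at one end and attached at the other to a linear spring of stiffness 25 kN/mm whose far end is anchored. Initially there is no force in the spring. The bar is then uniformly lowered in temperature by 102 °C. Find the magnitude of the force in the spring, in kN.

P ≈ 15.9 kN

If the spring were absent the bar would shorten by αΔT L = 11.9×10⁻⁶ × 102 × 1350 = 1.639 mm.
Let P be the tensile force in the spring. The bar extends elastically by PL/(AE) and the spring stretches by P/k; together these equal δ_free.
So P = δ_free / [L/(AE) + 1/k] = 1.639 / [ 1350/(825×26×10³) + 1/(25×10³) ].
P = 1.639 / 0.0001029 = 15920 N.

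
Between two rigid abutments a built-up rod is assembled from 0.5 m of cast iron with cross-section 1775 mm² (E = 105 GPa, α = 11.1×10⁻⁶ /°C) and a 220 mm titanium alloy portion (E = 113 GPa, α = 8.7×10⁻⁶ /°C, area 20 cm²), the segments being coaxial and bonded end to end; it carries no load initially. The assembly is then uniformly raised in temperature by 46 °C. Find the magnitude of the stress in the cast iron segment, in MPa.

With the walls removed the bar would change length by δ_free = Σ αᵢΔT Lᵢ = 11.1×10⁻⁶×46×500 + 8.7×10⁻⁶×46×220 = 0.3433 mm.
Since the ends are fixed, an axial force P builds up, equal in every segment, with P · Σ Lᵢ/(AᵢEᵢ) = δ_free.
Σ Lᵢ/(AᵢEᵢ) = 500/(1775×105×10³) + 220/(2000×113×10³) = 3.656×10⁻⁶ mm/N.
P = 0.3433 / 3.656×10⁻⁶ = 93910 N = 93.91 kN, compressive.
σ_{cast iron} = P / A = 93910 / 1775 = 52.91 MPa.

σ ≈ 52.9 MPa (compressive)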